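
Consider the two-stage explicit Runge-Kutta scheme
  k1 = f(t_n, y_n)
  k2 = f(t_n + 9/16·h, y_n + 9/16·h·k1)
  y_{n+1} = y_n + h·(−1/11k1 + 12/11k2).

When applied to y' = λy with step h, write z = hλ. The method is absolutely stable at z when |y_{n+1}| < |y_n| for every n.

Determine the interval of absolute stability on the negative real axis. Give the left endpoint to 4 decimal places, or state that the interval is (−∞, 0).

(-1.6296, 0).

Set f=λy, z=hλ:
  k1=λy_n ⇒ h·k1=z·y_n;  k2=λ(1+9/16z)y_n ⇒ h·k2=z(1+9/16z)y_n
  y_{n+1}/y_n = 1 − 1/11z + 12/11z(1+9/16z) = 1 + z + 27/44z²
  R(z) = 1 + z + 27/44z².

Find x<0 with |R(x)|<1.
x=-1.77: |R|=1.1525
R=1: x+27/44x²=0 ⇒ x=−44/27=-1.6296; min R=1−1/(4·27/44)=0.5926>−1
Confirm numerically:
  x=-1.513: |R|=0.89172 <1
  x=-0.857: |R|=0.59368 <1
  x=-0.788: |R|=0.59303 <1
  x=-0.679: |R|=0.60391 <1
  x=-2.157: |R|=1.69803 >1
  x=-1.980: |R|=1.42570 >1
  x=-1.698: |R|=1.07124 >1
Stable set (-1.6296, 0).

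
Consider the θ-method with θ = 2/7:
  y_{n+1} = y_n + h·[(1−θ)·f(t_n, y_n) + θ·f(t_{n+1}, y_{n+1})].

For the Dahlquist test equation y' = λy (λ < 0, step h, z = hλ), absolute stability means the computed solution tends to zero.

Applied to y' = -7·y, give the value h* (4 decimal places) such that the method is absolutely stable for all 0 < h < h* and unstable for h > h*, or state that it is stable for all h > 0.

(-4.6667,0); λ=-7 ⇒ h* = (14/3)/7 = 0.6667.

With y'=λy (z=hλ):
  y_{n+1} = y_n + z·[5/7·y_n + 2/7·y_{n+1}] ⇒ (1 − 2/7z)y_{n+1} = (1 + 5/7z)y_n
  Hence R(z) = (1 + 5/7z)/(1 − 2/7z).

Find x<0 with |R(x)|<1.
x=-1.25: |R|=0.0789
R=−1: 1+5/7x = −1+2/7x ⇒ -3/7x=2 ⇒ x=2/(-3/7)=-4.6667
Confirm numerically:
  x=-3.134: |R|=0.65345 <1
  x=-2.382: |R|=0.41738 <1
  x=-2.367: |R|=0.41205 <1
  x=-5.075: |R|=1.07143 >1
  x=-4.745: |R|=1.01425 >1
So |R|<1 on (-4.6667, 0).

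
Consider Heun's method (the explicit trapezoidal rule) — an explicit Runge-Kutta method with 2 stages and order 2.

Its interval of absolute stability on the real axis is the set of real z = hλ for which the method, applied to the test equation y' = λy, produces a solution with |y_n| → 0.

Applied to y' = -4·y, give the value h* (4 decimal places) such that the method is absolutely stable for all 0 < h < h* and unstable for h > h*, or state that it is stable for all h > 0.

(-2.0000,0); λ=-4 ⇒ h* = 0.5000.

With y'=λy (z=hλ):
  order 2, 2-stage ⇒ R(z)=1+z+z^2/2
  (e.g. R(-0.54)=0.60580, |R|=0.60580)

Find x<0 with |R(x)|<1.
x=-0.54: |R|=0.6058
|R(-1.99)|=0.9900 |R(-1.98)|=0.9802 |R(-0.86)|=0.5098
Bisect:
  x_lo=-2.8884 |R|=2.2831  x_hi=-0.2761 |R|=0.7620
  mid=-1.58226 |R|=0.66952 →hi
  mid=-2.23535 |R|=1.26305 →lo
  mid=-1.90881 |R|=0.91297 →hi
  mid=-2.07208 |R|=1.07468 →lo
  mid=-1.99044 |R|=0.99049 →hi
  mid=-2.03126 |R|=1.03175 →lo
  mid=-2.01085 |R|=1.01091 →lo
  mid=-2.00065 |R|=1.00065 →lo
  ...
  [-2.00001,-1.99985] ⇒ x*=-2.0000
Stable set (-2.0000, 0).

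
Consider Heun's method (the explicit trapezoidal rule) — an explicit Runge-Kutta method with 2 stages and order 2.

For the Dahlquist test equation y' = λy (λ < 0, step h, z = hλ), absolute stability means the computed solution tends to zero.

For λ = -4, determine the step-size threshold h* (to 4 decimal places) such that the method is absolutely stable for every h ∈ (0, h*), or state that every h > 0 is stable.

Test eqn y'=λy, z=hλ:
  order 2, 2-stage ⇒ R(z)=1+z+z^2/2
  (e.g. R(-0.8)=0.52000, |R|=0.52000)

Solve |R(x)|<1 on ℝ⁻.
x=-0.8: |R|=0.5200
|R(-2.07)|=1.0724 |R(-2.03)|=1.0304 |R(-0.85)|=0.5112
Bisect:
  x_lo=-2.7271 |R|=1.9915  x_hi=-0.1163 |R|=0.8905
  mid=-1.42173 |R|=0.58893 →hi
  mid=-2.07444 |R|=1.07721 →lo
  mid=-1.74808 |R|=0.77981 →hi
  mid=-1.91126 |R|=0.91520 →hi
  mid=-1.99285 |R|=0.99287 →hi
  mid=-2.03364 |R|=1.03421 →lo
  mid=-2.01325 |R|=1.01333 →lo
  mid=-2.00305 |R|=1.00305 →lo
  ...
  [-2.00002,-1.99986] ⇒ x*=-2.0000
So |R|<1 on (-2.0000, 0).

(-2.0000,0); λ=-4 ⇒ h* = 0.5000.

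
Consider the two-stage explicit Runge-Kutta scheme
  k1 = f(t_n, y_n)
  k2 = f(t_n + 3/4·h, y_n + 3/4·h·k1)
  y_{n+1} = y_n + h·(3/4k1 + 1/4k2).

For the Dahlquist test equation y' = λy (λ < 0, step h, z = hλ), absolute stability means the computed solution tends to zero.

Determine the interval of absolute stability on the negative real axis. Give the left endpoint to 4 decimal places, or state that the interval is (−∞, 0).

(-5.3333, 0).

On y'=λy, z=hλ:
  k1=λy_n ⇒ h·k1=z·y_n;  k2=λ(1+3/4z)y_n ⇒ h·k2=z(1+3/4z)y_n
  y_{n+1}/y_n = 1 + 3/4z + 1/4z(1+3/4z) = 1 + z + 3/16z²
  Hence R(z) = 1 + z + 3/16z².

Boundary: |R(x)|=1, x<0.
x=-0.42: |R|=0.6131
R=1: x+3/16x²=0 ⇒ x=−16/3=-5.3333; min R=1−1/(4·3/16)=-0.3333>−1
Confirm numerically:
  x=-4.562: |R|=0.34022 <1
  x=-3.312: |R|=0.25525 <1
  x=-2.899: |R|=0.32321 <1
  x=-5.922: |R|=1.65364 >1
  x=-5.522: |R|=1.19534 >1
Interval (-5.3333, 0).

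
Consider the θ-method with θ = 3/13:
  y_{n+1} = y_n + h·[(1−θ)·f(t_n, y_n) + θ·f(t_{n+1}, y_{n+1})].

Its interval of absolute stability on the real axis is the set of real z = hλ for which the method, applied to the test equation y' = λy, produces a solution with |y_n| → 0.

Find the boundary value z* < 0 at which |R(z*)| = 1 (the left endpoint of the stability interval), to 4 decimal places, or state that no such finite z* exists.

On y'=λy, z=hλ:
  y_{n+1} = y_n + z·[10/13·y_n + 3/13·y_{n+1}] ⇒ (1 − 3/13z)y_{n+1} = (1 + 10/13z)y_n
  so R(z) = (1 + 10/13z)/(1 − 3/13z).

Solve |R(x)|<1 on ℝ⁻.
x=-0.64: |R|=0.4424
R=−1: 1+10/13x = −1+3/13x ⇒ -7/13x=2 ⇒ x=2/(-7/13)=-3.7143
Confirm numerically:
  x=-2.933: |R|=0.74912 <1
  x=-2.054: |R|=0.39349 <1
  x=-1.724: |R|=0.23333 <1
  x=-4.219: |R|=1.13770 >1
  x=-4.022: |R|=1.08593 >1
  x=-3.779: |R|=1.01861 >1
So |R|<1 on (-3.7143, 0).

z* = -3.7143.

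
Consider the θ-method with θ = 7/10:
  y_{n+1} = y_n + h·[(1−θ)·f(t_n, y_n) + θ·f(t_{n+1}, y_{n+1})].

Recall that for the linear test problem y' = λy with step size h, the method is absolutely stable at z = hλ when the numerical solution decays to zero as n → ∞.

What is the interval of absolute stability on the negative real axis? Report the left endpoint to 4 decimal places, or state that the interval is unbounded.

(−∞, 0) — no finite endpoint.

With y'=λy (z=hλ):
  y_{n+1} = y_n + z·[3/10·y_n + 7/10·y_{n+1}] ⇒ (1 − 7/10z)y_{n+1} = (1 + 3/10z)y_n
  so R(z) = (1 + 3/10z)/(1 − 7/10z).

Find x<0 with |R(x)|<1.
x=-0.42: |R|=0.6754
x=-2: |R|=0.1667
x=-10: |R|=0.2500
x=-100: |R|=0.4085
θ=7/10≥1/2 ⇒ |1+3/10x|<|1−7/10x| ∀x<0 ⇒ unbounded interval.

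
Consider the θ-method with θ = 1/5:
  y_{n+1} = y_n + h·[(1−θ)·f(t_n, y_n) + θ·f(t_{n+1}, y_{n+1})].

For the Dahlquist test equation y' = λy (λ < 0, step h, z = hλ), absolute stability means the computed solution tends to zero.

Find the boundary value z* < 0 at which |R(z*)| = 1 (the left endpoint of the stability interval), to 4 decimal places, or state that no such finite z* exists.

On y'=λy, z=hλ:
  y_{n+1} = y_n + z·[4/5·y_n + 1/5·y_{n+1}] ⇒ (1 − 1/5z)y_{n+1} = (1 + 4/5z)y_n
  R(z) = (1 + 4/5z)/(1 − 1/5z).

Find x<0 with |R(x)|<1.
x=-1.04: |R|=0.1391
R=−1: 1+4/5x = −1+1/5x ⇒ -3/5x=2 ⇒ x=2/(-3/5)=-3.3333
Confirm numerically:
  x=-3.095: |R|=0.91167 <1
  x=-2.785: |R|=0.78870 <1
  x=-2.751: |R|=0.77461 <1
  x=-2.001: |R|=0.42908 <1
  x=-3.797: |R|=1.15812 >1
  x=-3.793: |R|=1.15683 >1
  x=-3.471: |R|=1.04875 >1
Interval (-3.3333, 0).

z* = -3.3333.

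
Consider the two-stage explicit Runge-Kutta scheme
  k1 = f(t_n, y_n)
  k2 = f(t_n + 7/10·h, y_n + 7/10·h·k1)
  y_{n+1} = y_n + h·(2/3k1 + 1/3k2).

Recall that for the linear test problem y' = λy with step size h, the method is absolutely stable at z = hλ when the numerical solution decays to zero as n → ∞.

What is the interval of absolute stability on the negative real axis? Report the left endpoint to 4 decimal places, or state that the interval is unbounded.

(-4.2857, 0).

On y'=λy, z=hλ:
  k1=λy_n ⇒ h·k1=z·y_n;  k2=λ(1+7/10z)y_n ⇒ h·k2=z(1+7/10z)y_n
  y_{n+1}/y_n = 1 + 2/3z + 1/3z(1+7/10z) = 1 + z + 7/30z²
  Hence R(z) = 1 + z + 7/30z².

Need |R(x)|<1, x<0.
x=-0.46: |R|=0.5894
R=1: x+7/30x²=0 ⇒ x=−30/7=-4.2857; min R=1−1/(4·7/30)=-0.0714>−1
Confirm numerically:
  x=-3.871: |R|=0.62542 <1
  x=-3.862: |R|=0.61818 <1
  x=-2.581: |R|=0.02664 <1
  x=-2.171: |R|=0.07124 <1
  x=-4.643: |R|=1.38707 >1
  x=-4.400: |R|=1.11733 >1
Interval (-4.2857, 0).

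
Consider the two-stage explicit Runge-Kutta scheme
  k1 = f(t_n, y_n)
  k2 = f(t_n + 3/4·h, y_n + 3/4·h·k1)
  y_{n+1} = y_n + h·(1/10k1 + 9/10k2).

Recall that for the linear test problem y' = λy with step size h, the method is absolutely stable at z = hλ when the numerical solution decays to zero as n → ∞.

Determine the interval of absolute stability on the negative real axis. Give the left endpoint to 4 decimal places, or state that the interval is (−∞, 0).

z∈(-1.4815,0).

On y'=λy, z=hλ:
  k1=λy_n ⇒ h·k1=z·y_n;  k2=λ(1+3/4z)y_n ⇒ h·k2=z(1+3/4z)y_n
  y_{n+1}/y_n = 1 + 1/10z + 9/10z(1+3/4z) = 1 + z + 27/40z²
  ⇒ R(z) = 1 + z + 27/40z².

Solve |R(x)|<1 on ℝ⁻.
x=-1.78: |R|=1.3587
R=1: x+27/40x²=0 ⇒ x=−40/27=-1.4815; min R=1−1/(4·27/40)=0.6296>−1
Confirm numerically:
  x=-1.174: |R|=0.75634 <1
  x=-0.963: |R|=0.66297 <1
  x=-0.743: |R|=0.62963 <1
  x=-1.846: |R|=1.45421 >1
  x=-1.741: |R|=1.30498 >1
  x=-1.502: |R|=1.02080 >1
Stable set (-1.4815, 0).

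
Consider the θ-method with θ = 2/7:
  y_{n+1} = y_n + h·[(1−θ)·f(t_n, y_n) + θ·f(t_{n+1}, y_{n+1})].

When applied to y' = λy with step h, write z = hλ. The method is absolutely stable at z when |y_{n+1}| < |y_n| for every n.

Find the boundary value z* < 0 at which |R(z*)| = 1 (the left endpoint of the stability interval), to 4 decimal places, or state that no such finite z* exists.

left endpoint -4.6667.

Test eqn y'=λy, z=hλ:
  y_{n+1} = y_n + z·[5/7·y_n + 2/7·y_{n+1}] ⇒ (1 − 2/7z)y_{n+1} = (1 + 5/7z)y_n
  R(z) = (1 + 5/7z)/(1 − 2/7z).

Solve |R(x)|<1 on ℝ⁻.
x=-0.98: |R|=0.2344
R=−1: 1+5/7x = −1+2/7x ⇒ -3/7x=2 ⇒ x=2/(-3/7)=-4.6667
Confirm numerically:
  x=-3.841: |R|=0.83129 <1
  x=-1.973: |R|=0.26174 <1
  x=-1.935: |R|=0.24609 <1
  x=-5.124: |R|=1.07955 >1
  x=-4.742: |R|=1.01371 >1
Interval (-4.6667, 0).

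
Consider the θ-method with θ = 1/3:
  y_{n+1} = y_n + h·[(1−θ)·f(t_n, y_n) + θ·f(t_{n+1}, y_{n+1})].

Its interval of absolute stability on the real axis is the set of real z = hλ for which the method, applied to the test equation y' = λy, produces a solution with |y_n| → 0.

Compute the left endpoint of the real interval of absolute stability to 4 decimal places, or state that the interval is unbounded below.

left endpoint -6.0000.

With y'=λy (z=hλ):
  y_{n+1} = y_n + z·[2/3·y_n + 1/3·y_{n+1}] ⇒ (1 − 1/3z)y_{n+1} = (1 + 2/3z)y_n
  R(z) = (1 + 2/3z)/(1 − 1/3z).

Boundary: |R(x)|=1, x<0.
x=-0.55: |R|=0.5352
R=−1: 1+2/3x = −1+1/3x ⇒ -1/3x=2 ⇒ x=2/(-1/3)=-6.0000
Confirm numerically:
  x=-5.958: |R|=0.99531 <1
  x=-5.531: |R|=0.94502 <1
  x=-4.665: |R|=0.82583 <1
  x=-2.546: |R|=0.37721 <1
  x=-6.421: |R|=1.04469 >1
  x=-6.287: |R|=1.03090 >1
  x=-6.051: |R|=1.00563 >1
Stable set (-6.0000, 0).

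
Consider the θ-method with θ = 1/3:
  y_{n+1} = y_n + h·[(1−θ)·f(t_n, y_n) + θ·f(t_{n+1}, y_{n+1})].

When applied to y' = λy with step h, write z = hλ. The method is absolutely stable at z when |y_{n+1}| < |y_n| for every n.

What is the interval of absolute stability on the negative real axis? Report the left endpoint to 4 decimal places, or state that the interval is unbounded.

Test eqn y'=λy, z=hλ:
  y_{n+1} = y_n + z·[2/3·y_n + 1/3·y_{n+1}] ⇒ (1 − 1/3z)y_{n+1} = (1 + 2/3z)y_n
  R(z) = (1 + 2/3z)/(1 − 1/3z).

Boundary: |R(x)|=1, x<0.
x=-0.71: |R|=0.4259
R=−1: 1+2/3x = −1+1/3x ⇒ -1/3x=2 ⇒ x=2/(-1/3)=-6.0000
Confirm numerically:
  x=-5.803: |R|=0.97762 <1
  x=-4.757: |R|=0.83976 <1
  x=-3.312: |R|=0.57414 <1
  x=-2.672: |R|=0.41326 <1
  x=-6.539: |R|=1.05650 >1
  x=-6.528: |R|=1.05542 >1
  x=-6.223: |R|=1.02418 >1
Interval (-6.0000, 0).

z∈(-6.0000,0).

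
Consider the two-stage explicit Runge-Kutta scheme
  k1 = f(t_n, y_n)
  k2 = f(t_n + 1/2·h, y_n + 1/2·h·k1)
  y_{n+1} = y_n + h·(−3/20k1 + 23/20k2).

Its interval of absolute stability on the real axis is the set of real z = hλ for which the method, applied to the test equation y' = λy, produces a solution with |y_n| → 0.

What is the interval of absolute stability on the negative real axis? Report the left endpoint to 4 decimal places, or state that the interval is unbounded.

Set f=λy, z=hλ:
  k1=λy_n ⇒ h·k1=z·y_n;  k2=λ(1+1/2z)y_n ⇒ h·k2=z(1+1/2z)y_n
  y_{n+1}/y_n = 1 − 3/20z + 23/20z(1+1/2z) = 1 + z + 23/40z²
  ⇒ R(z) = 1 + z + 23/40z².

Need |R(x)|<1, x<0.
x=-0.93: |R|=0.5673
R=1: x+23/40x²=0 ⇒ x=−40/23=-1.7391; min R=1−1/(4·23/40)=0.5652>−1
Confirm numerically:
  x=-1.418: |R|=0.73817 <1
  x=-1.172: |R|=0.61781 <1
  x=-0.715: |R|=0.57895 <1
  x=-2.178: |R|=1.54962 >1
  x=-1.931: |R|=1.21304 >1
  x=-1.921: |R|=1.20089 >1
So |R|<1 on (-1.7391, 0).

(-1.7391, 0).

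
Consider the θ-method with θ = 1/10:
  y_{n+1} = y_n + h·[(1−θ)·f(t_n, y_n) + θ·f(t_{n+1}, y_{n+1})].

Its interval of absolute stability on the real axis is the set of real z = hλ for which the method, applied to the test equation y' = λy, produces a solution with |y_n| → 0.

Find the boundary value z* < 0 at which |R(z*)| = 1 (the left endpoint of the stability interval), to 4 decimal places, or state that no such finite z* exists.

Test eqn y'=λy, z=hλ:
  y_{n+1} = y_n + z·[9/10·y_n + 1/10·y_{n+1}] ⇒ (1 − 1/10z)y_{n+1} = (1 + 9/10z)y_n
  so R(z) = (1 + 9/10z)/(1 − 1/10z).

Need |R(x)|<1, x<0.
x=-1.59: |R|=0.3719
R=−1: 1+9/10x = −1+1/10x ⇒ -4/5x=2 ⇒ x=2/(-4/5)=-2.5000
Confirm numerically:
  x=-2.131: |R|=0.75666 <1
  x=-2.035: |R|=0.69090 <1
  x=-1.251: |R|=0.11190 <1
  x=-1.158: |R|=0.03782 <1
  x=-2.616: |R|=1.07356 >1
  x=-2.556: |R|=1.03568 >1
Interval (-2.5000, 0).

left endpoint -2.5000.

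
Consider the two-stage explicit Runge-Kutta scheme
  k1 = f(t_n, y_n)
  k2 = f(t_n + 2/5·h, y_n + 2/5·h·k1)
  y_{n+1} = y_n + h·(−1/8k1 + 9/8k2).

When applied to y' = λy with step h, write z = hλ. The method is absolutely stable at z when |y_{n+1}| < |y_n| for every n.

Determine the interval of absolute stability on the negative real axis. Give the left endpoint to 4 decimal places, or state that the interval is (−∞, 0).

(-2.2222, 0).

With y'=λy (z=hλ):
  k1=λy_n ⇒ h·k1=z·y_n;  k2=λ(1+2/5z)y_n ⇒ h·k2=z(1+2/5z)y_n
  y_{n+1}/y_n = 1 − 1/8z + 9/8z(1+2/5z) = 1 + z + 9/20z²
  ⇒ R(z) = 1 + z + 9/20z².

Boundary: |R(x)|=1, x<0.
x=-1.79: |R|=0.6518
R=1: x+9/20x²=0 ⇒ x=−20/9=-2.2222; min R=1−1/(4·9/20)=0.4444>−1
Confirm numerically:
  x=-1.578: |R|=0.54254 <1
  x=-1.538: |R|=0.52645 <1
  x=-0.925: |R|=0.46003 <1
  x=-2.675: |R|=1.54503 >1
  x=-2.415: |R|=1.20950 >1
  x=-2.357: |R|=1.14295 >1
Interval (-2.2222, 0).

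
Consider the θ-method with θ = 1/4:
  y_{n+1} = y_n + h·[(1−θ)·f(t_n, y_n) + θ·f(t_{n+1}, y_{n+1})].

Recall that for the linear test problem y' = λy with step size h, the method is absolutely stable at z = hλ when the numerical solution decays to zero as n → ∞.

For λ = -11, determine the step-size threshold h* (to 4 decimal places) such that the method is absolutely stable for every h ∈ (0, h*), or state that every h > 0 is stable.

(-4.0000,0); λ=-11 ⇒ h* = (4)/11 = 0.3636.

With y'=λy (z=hλ):
  y_{n+1} = y_n + z·[3/4·y_n + 1/4·y_{n+1}] ⇒ (1 − 1/4z)y_{n+1} = (1 + 3/4z)y_n
  so R(z) = (1 + 3/4z)/(1 − 1/4z).

Solve |R(x)|<1 on ℝ⁻.
x=-0.89: |R|=0.2720
R=−1: 1+3/4x = −1+1/4x ⇒ -1/2x=2 ⇒ x=2/(-1/2)=-4.0000
Confirm numerically:
  x=-3.280: |R|=0.80220 <1
  x=-2.632: |R|=0.58745 <1
  x=-2.419: |R|=0.50740 <1
  x=-4.310: |R|=1.07461 >1
  x=-4.028: |R|=1.00698 >1
Interval (-4.0000, 0).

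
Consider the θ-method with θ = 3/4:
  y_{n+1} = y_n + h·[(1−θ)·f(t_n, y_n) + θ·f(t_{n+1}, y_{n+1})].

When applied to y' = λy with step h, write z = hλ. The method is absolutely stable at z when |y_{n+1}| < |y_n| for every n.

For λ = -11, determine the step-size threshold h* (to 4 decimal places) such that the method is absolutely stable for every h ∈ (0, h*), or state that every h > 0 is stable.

Set f=λy, z=hλ:
  y_{n+1} = y_n + z·[1/4·y_n + 3/4·y_{n+1}] ⇒ (1 − 3/4z)y_{n+1} = (1 + 1/4z)y_n
  R(z) = (1 + 1/4z)/(1 − 3/4z).

Solve |R(x)|<1 on ℝ⁻.
x=-0.77: |R|=0.5119
x=-2: |R|=0.2000
x=-10: |R|=0.1765
x=-100: |R|=0.3158
θ=3/4≥1/2 ⇒ |1+1/4x|<|1−3/4x| ∀x<0 ⇒ interval (−∞,0).

interval (−∞, 0). Any h>0 works for λ=-11.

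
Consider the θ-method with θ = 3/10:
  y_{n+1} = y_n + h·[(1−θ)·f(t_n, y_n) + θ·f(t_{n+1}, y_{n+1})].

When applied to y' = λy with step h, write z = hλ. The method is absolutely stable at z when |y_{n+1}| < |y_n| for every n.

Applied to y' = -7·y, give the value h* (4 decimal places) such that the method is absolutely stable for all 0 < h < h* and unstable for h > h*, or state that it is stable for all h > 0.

(-5.0000,0); λ=-7 ⇒ h* = (5)/7 = 0.7143.

Set f=λy, z=hλ:
  y_{n+1} = y_n + z·[7/10·y_n + 3/10·y_{n+1}] ⇒ (1 − 3/10z)y_{n+1} = (1 + 7/10z)y_n
  Hence R(z) = (1 + 7/10z)/(1 − 3/10z).

Solve |R(x)|<1 on ℝ⁻.
x=-1.32: |R|=0.0544
R=−1: 1+7/10x = −1+3/10x ⇒ -2/5x=2 ⇒ x=2/(-2/5)=-5.0000
Confirm numerically:
  x=-3.949: |R|=0.80757 <1
  x=-3.927: |R|=0.80295 <1
  x=-2.529: |R|=0.43799 <1
  x=-5.282: |R|=1.04364 >1
  x=-5.186: |R|=1.02911 >1
Stable set (-5.0000, 0).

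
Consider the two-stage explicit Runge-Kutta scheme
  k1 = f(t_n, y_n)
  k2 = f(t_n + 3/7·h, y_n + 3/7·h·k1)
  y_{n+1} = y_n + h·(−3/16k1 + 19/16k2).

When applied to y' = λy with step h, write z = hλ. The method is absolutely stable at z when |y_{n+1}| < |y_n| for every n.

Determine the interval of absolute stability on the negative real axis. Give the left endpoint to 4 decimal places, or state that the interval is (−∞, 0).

Set f=λy, z=hλ:
  k1=λy_n ⇒ h·k1=z·y_n;  k2=λ(1+3/7z)y_n ⇒ h·k2=z(1+3/7z)y_n
  y_{n+1}/y_n = 1 − 3/16z + 19/16z(1+3/7z) = 1 + z + 57/112z²
  so R(z) = 1 + z + 57/112z².

Need |R(x)|<1, x<0.
x=-0.89: |R|=0.5131
R=1: x+57/112x²=0 ⇒ x=−112/57=-1.9649; min R=1−1/(4·57/112)=0.5088>−1
Confirm numerically:
  x=-1.389: |R|=0.59289 <1
  x=-1.239: |R|=0.54227 <1
  x=-1.143: |R|=0.52189 <1
  x=-0.849: |R|=0.51784 <1
  x=-2.509: |R|=1.69475 >1
  x=-2.285: |R|=1.37223 >1
  x=-2.046: |R|=1.08443 >1
Stable set (-1.9649, 0).

(-1.9649, 0).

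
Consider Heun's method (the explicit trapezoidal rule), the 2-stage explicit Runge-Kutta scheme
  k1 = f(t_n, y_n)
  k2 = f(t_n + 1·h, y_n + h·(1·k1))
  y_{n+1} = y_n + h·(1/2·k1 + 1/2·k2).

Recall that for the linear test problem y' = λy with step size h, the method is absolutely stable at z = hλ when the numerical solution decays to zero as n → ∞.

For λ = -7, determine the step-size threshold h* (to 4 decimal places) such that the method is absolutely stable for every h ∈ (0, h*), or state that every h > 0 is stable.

(-2.0000,0); λ=-7 ⇒ h* = 0.2857.

On y'=λy, z=hλ:
  order 2, 2-stage ⇒ R(z)=1+z+z^2/2
  (e.g. R(-1.55)=0.65125, |R|=0.65125)

Find x<0 with |R(x)|<1.
x=-1.55: |R|=0.6513
|R(-2.24)|=1.2688 |R(-1.04)|=0.5008 |R(-0.52)|=0.6152
Bisect:
  x_lo=-2.7110 |R|=1.9638  x_hi=-0.2740 |R|=0.7636
  mid=-1.49251 |R|=0.62128 →hi
  mid=-2.10177 |R|=1.10695 →lo
  mid=-1.79714 |R|=0.81772 →hi
  mid=-1.94946 |R|=0.95073 →hi
  mid=-2.02562 |R|=1.02594 →lo
  mid=-1.98754 |R|=0.98761 →hi
  mid=-2.00658 |R|=1.00660 →lo
  mid=-1.99706 |R|=0.99706 →hi
  mid=-2.00182 |R|=1.00182 →lo
  ...
  [-2.00003,-1.99988] ⇒ x*=-2.0000
So |R|<1 on (-2.0000, 0).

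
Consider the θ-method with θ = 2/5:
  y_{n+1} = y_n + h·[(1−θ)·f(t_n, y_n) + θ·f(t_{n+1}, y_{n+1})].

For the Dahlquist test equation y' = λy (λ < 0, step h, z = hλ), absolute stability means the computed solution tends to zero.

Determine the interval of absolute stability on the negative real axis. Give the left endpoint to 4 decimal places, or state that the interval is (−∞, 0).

On y'=λy, z=hλ:
  y_{n+1} = y_n + z·[3/5·y_n + 2/5·y_{n+1}] ⇒ (1 − 2/5z)y_{n+1} = (1 + 3/5z)y_n
  ⇒ R(z) = (1 + 3/5z)/(1 − 2/5z).

Boundary: |R(x)|=1, x<0.
x=-0.89: |R|=0.3437
R=−1: 1+3/5x = −1+2/5x ⇒ -1/5x=2 ⇒ x=2/(-1/5)=-10.0000
Confirm numerically:
  x=-8.932: |R|=0.95329 <1
  x=-7.905: |R|=0.89933 <1
  x=-6.587: |R|=0.81220 <1
  x=-5.845: |R|=0.75105 <1
  x=-10.376: |R|=1.01460 >1
  x=-10.122: |R|=1.00483 >1
Interval (-10.0000, 0).

z∈(-10.0000,0).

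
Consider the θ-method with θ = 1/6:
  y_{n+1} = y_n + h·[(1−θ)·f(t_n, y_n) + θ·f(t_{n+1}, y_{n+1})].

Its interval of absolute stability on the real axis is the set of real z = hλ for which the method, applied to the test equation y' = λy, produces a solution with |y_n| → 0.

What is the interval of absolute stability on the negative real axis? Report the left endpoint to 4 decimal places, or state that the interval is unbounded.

Test eqn y'=λy, z=hλ:
  y_{n+1} = y_n + z·[5/6·y_n + 1/6·y_{n+1}] ⇒ (1 − 1/6z)y_{n+1} = (1 + 5/6z)y_n
  Hence R(z) = (1 + 5/6z)/(1 − 1/6z).

Need |R(x)|<1, x<0.
x=-0.47: |R|=0.5641
R=−1: 1+5/6x = −1+1/6x ⇒ -2/3x=2 ⇒ x=2/(-2/3)=-3.0000
Confirm numerically:
  x=-1.888: |R|=0.43611 <1
  x=-1.638: |R|=0.28672 <1
  x=-1.351: |R|=0.10271 <1
  x=-3.524: |R|=1.22008 >1
  x=-3.269: |R|=1.11609 >1
  x=-3.058: |R|=1.02561 >1
Interval (-3.0000, 0).

(-3.0000, 0).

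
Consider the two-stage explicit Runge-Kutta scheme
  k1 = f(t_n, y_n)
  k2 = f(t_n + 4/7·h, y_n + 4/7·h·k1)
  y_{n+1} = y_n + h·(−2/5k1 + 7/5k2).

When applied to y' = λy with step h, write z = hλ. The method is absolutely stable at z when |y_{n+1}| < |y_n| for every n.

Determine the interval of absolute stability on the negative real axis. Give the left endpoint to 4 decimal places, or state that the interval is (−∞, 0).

z∈(-1.2500,0).

On y'=λy, z=hλ:
  k1=λy_n ⇒ h·k1=z·y_n;  k2=λ(1+4/7z)y_n ⇒ h·k2=z(1+4/7z)y_n
  y_{n+1}/y_n = 1 − 2/5z + 7/5z(1+4/7z) = 1 + z + 4/5z²
  ⇒ R(z) = 1 + z + 4/5z².

Solve |R(x)|<1 on ℝ⁻.
x=-0.54: |R|=0.6933
R=1: x+4/5x²=0 ⇒ x=−5/4=-1.2500; min R=1−1/(4·4/5)=0.6875>−1
Confirm numerically:
  x=-1.194: |R|=0.94651 <1
  x=-0.881: |R|=0.73993 <1
  x=-0.869: |R|=0.73513 <1
  x=-0.705: |R|=0.69262 <1
  x=-1.682: |R|=1.58130 >1
  x=-1.672: |R|=1.56447 >1
So |R|<1 on (-1.2500, 0).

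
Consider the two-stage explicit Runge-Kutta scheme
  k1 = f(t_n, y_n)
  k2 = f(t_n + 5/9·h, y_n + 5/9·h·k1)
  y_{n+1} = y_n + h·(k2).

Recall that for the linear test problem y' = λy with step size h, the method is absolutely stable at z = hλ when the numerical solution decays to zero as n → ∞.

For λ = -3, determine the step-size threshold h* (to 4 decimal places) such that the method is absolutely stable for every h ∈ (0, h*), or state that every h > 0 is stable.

(-1.8000,0); λ=-3 ⇒ h* = (9/5)/3 = 0.6000.

With y'=λy (z=hλ):
  k1=λy_n ⇒ h·k1=z·y_n;  k2=λ(1+5/9z)y_n ⇒ h·k2=z(1+5/9z)y_n
  y_{n+1}/y_n = 1 + z(1+5/9z) = 1 + z + 5/9z²
  R(z) = 1 + z + 5/9z².

Need |R(x)|<1, x<0.
x=-1.29: |R|=0.6345
R=1: x+5/9x²=0 ⇒ x=−9/5=-1.8000; min R=1−1/(4·5/9)=0.5500>−1
Confirm numerically:
  x=-1.758: |R|=0.95898 <1
  x=-1.270: |R|=0.62606 <1
  x=-1.075: |R|=0.56701 <1
  x=-0.826: |R|=0.55304 <1
  x=-2.374: |R|=1.75704 >1
  x=-2.220: |R|=1.51800 >1
  x=-2.032: |R|=1.26190 >1
So |R|<1 on (-1.8000, 0).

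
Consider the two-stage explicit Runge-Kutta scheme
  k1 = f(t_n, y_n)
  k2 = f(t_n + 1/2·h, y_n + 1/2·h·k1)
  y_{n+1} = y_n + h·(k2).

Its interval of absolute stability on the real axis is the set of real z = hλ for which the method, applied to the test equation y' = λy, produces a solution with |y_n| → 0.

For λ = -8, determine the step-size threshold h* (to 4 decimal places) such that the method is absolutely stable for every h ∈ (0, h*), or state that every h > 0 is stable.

Test eqn y'=λy, z=hλ:
  k1=λy_n ⇒ h·k1=z·y_n;  k2=λ(1+1/2z)y_n ⇒ h·k2=z(1+1/2z)y_n
  y_{n+1}/y_n = 1 + z(1+1/2z) = 1 + z + 1/2z²
  so R(z) = 1 + z + 1/2z².

Find x<0 with |R(x)|<1.
x=-0.38: |R|=0.6922
R=1: x+1/2x²=0 ⇒ x=−2=-2.0000; min R=1−1/(4·1/2)=0.5000>−1
Confirm numerically:
  x=-1.615: |R|=0.68911 <1
  x=-1.478: |R|=0.61424 <1
  x=-1.271: |R|=0.53672 <1
  x=-1.015: |R|=0.50011 <1
  x=-2.333: |R|=1.38844 >1
  x=-2.231: |R|=1.25768 >1
  x=-2.212: |R|=1.23447 >1
So |R|<1 on (-2.0000, 0).

(-2.0000,0); λ=-8 ⇒ h* = (2)/8 = 0.2500.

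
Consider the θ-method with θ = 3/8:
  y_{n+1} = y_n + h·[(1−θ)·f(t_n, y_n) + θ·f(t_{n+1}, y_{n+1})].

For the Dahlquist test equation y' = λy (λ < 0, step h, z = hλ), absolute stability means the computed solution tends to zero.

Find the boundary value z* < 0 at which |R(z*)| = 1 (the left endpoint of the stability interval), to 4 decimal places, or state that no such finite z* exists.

left endpoint -8.0000.

With y'=λy (z=hλ):
  y_{n+1} = y_n + z·[5/8·y_n + 3/8·y_{n+1}] ⇒ (1 − 3/8z)y_{n+1} = (1 + 5/8z)y_n
  R(z) = (1 + 5/8z)/(1 − 3/8z).

Find x<0 with |R(x)|<1.
x=-0.54: |R|=0.5509
R=−1: 1+5/8x = −1+3/8x ⇒ -1/4x=2 ⇒ x=2/(-1/4)=-8.0000
Confirm numerically:
  x=-5.178: |R|=0.76018 <1
  x=-5.135: |R|=0.75518 <1
  x=-4.397: |R|=0.65995 <1
  x=-8.469: |R|=1.02808 >1
  x=-8.226: |R|=1.01383 >1
  x=-8.119: |R|=1.00736 >1
So |R|<1 on (-8.0000, 0).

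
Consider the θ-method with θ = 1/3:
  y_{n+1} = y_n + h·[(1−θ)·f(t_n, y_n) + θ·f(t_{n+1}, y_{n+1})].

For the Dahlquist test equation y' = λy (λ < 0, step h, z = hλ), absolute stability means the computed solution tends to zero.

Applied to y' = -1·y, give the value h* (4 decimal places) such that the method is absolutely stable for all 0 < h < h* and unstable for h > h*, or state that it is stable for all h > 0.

Test eqn y'=λy, z=hλ:
  y_{n+1} = y_n + z·[2/3·y_n + 1/3·y_{n+1}] ⇒ (1 − 1/3z)y_{n+1} = (1 + 2/3z)y_n
  so R(z) = (1 + 2/3z)/(1 − 1/3z).

Need |R(x)|<1, x<0.
x=-0.66: |R|=0.4590
R=−1: 1+2/3x = −1+1/3x ⇒ -1/3x=2 ⇒ x=2/(-1/3)=-6.0000
Confirm numerically:
  x=-5.466: |R|=0.93692 <1
  x=-4.528: |R|=0.80446 <1
  x=-4.427: |R|=0.78821 <1
  x=-3.632: |R|=0.64294 <1
  x=-6.401: |R|=1.04266 >1
  x=-6.046: |R|=1.00509 >1
So |R|<1 on (-6.0000, 0).

(-6.0000,0); λ=-1 ⇒ h* = (6)/1 = 6.0000.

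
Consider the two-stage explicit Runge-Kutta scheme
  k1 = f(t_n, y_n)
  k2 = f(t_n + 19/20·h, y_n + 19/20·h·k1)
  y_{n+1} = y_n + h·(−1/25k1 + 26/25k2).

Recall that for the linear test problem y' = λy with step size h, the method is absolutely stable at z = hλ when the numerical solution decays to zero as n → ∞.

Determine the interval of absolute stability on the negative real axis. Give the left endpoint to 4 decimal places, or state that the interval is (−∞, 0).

(-1.0121, 0).

Test eqn y'=λy, z=hλ:
  k1=λy_n ⇒ h·k1=z·y_n;  k2=λ(1+19/20z)y_n ⇒ h·k2=z(1+19/20z)y_n
  y_{n+1}/y_n = 1 − 1/25z + 26/25z(1+19/20z) = 1 + z + 247/250z²
  Hence R(z) = 1 + z + 247/250z².

Solve |R(x)|<1 on ℝ⁻.
x=-1.28: |R|=1.3387
R=1: x+247/250x²=0 ⇒ x=−250/247=-1.0121; min R=1−1/(4·247/250)=0.7470>−1
Confirm numerically:
  x=-0.718: |R|=0.79134 <1
  x=-0.581: |R|=0.75251 <1
  x=-0.439: |R|=0.75141 <1
  x=-1.558: |R|=1.84024 >1
  x=-1.231: |R|=1.26618 >1
  x=-1.145: |R|=1.15029 >1
So |R|<1 on (-1.0121, 0).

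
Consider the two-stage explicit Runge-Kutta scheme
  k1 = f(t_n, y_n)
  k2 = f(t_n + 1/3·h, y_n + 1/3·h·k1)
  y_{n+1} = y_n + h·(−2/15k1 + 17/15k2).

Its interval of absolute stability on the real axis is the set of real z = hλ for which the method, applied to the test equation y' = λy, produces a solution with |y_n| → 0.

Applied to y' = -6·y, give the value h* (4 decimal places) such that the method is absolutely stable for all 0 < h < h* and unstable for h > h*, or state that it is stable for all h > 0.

On y'=λy, z=hλ:
  k1=λy_n ⇒ h·k1=z·y_n;  k2=λ(1+1/3z)y_n ⇒ h·k2=z(1+1/3z)y_n
  y_{n+1}/y_n = 1 − 2/15z + 17/15z(1+1/3z) = 1 + z + 17/45z²
  Hence R(z) = 1 + z + 17/45z².

Need |R(x)|<1, x<0.
x=-1.58: |R|=0.3631
R=1: x+17/45x²=0 ⇒ x=−45/17=-2.6471; min R=1−1/(4·17/45)=0.3382>−1
Confirm numerically:
  x=-2.206: |R|=0.63243 <1
  x=-2.080: |R|=0.55442 <1
  x=-1.772: |R|=0.41422 <1
  x=-1.405: |R|=0.34074 <1
  x=-3.141: |R|=1.58611 >1
  x=-3.068: |R|=1.48788 >1
  x=-2.678: |R|=1.03130 >1
Stable set (-2.6471, 0).

(-2.6471,0); λ=-6 ⇒ h* = (45/17)/6 = 0.4412.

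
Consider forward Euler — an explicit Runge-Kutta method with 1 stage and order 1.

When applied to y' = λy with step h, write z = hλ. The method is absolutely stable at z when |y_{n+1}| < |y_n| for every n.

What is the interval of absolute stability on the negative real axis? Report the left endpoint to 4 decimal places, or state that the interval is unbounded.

(-2.0000, 0).

On y'=λy, z=hλ:
  order 1, 1-stage ⇒ R(z)=1+z
  (e.g. R(-0.8)=0.20000, |R|=0.20000)

Find x<0 with |R(x)|<1.
x=-0.8: |R|=0.2000
|R(-2.18)|=1.1800 |R(-1.7)|=0.7000 |R(-1.62)|=0.6200
Bisect:
  x_lo=-2.8562 |R|=1.8562  x_hi=-0.0568 |R|=0.9432
  mid=-1.45654 |R|=0.45654 →hi
  mid=-2.15639 |R|=1.15639 →lo
  mid=-1.80646 |R|=0.80646 →hi
  mid=-1.98142 |R|=0.98142 →hi
  mid=-2.06890 |R|=1.06890 →lo
  mid=-2.02516 |R|=1.02516 →lo
  mid=-2.00329 |R|=1.00329 →lo
  mid=-1.99236 |R|=0.99236 →hi
  mid=-1.99783 |R|=0.99783 →hi
  ...
  [-2.00005,-1.99988] ⇒ x*=-2.0000
So |R|<1 on (-2.0000, 0).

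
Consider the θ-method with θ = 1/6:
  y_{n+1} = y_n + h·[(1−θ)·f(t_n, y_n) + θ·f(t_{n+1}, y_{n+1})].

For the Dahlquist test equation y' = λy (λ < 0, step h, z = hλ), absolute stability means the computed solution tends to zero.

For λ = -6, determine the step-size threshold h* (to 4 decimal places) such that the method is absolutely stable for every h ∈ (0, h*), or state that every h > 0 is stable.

Set f=λy, z=hλ:
  y_{n+1} = y_n + z·[5/6·y_n + 1/6·y_{n+1}] ⇒ (1 − 1/6z)y_{n+1} = (1 + 5/6z)y_n
  R(z) = (1 + 5/6z)/(1 − 1/6z).

Solve |R(x)|<1 on ℝ⁻.
x=-1.63: |R|=0.2818
R=−1: 1+5/6x = −1+1/6x ⇒ -2/3x=2 ⇒ x=2/(-2/3)=-3.0000
Confirm numerically:
  x=-2.723: |R|=0.87298 <1
  x=-2.680: |R|=0.85253 <1
  x=-2.034: |R|=0.51904 <1
  x=-3.526: |R|=1.22087 >1
  x=-3.281: |R|=1.12111 >1
Stable set (-3.0000, 0).

(-3.0000,0); λ=-6 ⇒ h* = (3)/6 = 0.5000.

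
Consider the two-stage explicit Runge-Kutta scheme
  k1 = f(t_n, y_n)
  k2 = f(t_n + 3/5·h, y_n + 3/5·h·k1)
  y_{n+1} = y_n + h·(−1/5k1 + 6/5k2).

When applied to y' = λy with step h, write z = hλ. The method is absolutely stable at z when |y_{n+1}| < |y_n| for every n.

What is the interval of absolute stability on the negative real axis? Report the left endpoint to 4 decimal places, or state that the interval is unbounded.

Test eqn y'=λy, z=hλ:
  k1=λy_n ⇒ h·k1=z·y_n;  k2=λ(1+3/5z)y_n ⇒ h·k2=z(1+3/5z)y_n
  y_{n+1}/y_n = 1 − 1/5z + 6/5z(1+3/5z) = 1 + z + 18/25z²
  Hence R(z) = 1 + z + 18/25z².

Solve |R(x)|<1 on ℝ⁻.
x=-1.1: |R|=0.7712
R=1: x+18/25x²=0 ⇒ x=−25/18=-1.3889; min R=1−1/(4·18/25)=0.6528>−1
Confirm numerically:
  x=-0.961: |R|=0.70394 <1
  x=-0.957: |R|=0.70241 <1
  x=-0.789: |R|=0.65922 <1
  x=-1.711: |R|=1.39682 >1
  x=-1.566: |R|=1.19970 >1
Stable set (-1.3889, 0).

(-1.3889, 0).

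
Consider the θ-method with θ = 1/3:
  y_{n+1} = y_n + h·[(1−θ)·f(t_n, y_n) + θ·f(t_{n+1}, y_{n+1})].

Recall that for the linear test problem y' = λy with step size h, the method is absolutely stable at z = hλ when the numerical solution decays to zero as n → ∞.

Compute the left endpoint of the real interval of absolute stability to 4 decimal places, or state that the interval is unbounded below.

left endpoint -6.0000.

Set f=λy, z=hλ:
  y_{n+1} = y_n + z·[2/3·y_n + 1/3·y_{n+1}] ⇒ (1 − 1/3z)y_{n+1} = (1 + 2/3z)y_n
  ⇒ R(z) = (1 + 2/3z)/(1 − 1/3z).

Need |R(x)|<1, x<0.
x=-0.68: |R|=0.4457
R=−1: 1+2/3x = −1+1/3x ⇒ -1/3x=2 ⇒ x=2/(-1/3)=-6.0000
Confirm numerically:
  x=-4.026: |R|=0.71904 <1
  x=-3.446: |R|=0.60379 <1
  x=-2.548: |R|=0.37779 <1
  x=-6.598: |R|=1.06230 >1
  x=-6.104: |R|=1.01142 >1
  x=-6.090: |R|=1.00990 >1
Interval (-6.0000, 0).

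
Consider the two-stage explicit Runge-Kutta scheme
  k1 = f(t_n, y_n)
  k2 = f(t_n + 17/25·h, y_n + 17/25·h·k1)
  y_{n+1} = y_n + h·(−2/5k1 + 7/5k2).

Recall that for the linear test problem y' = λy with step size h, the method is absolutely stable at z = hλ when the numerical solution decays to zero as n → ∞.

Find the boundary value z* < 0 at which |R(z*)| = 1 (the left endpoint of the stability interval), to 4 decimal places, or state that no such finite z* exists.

With y'=λy (z=hλ):
  k1=λy_n ⇒ h·k1=z·y_n;  k2=λ(1+17/25z)y_n ⇒ h·k2=z(1+17/25z)y_n
  y_{n+1}/y_n = 1 − 2/5z + 7/5z(1+17/25z) = 1 + z + 119/125z²
  R(z) = 1 + z + 119/125z².

Boundary: |R(x)|=1, x<0.
x=-1.39: |R|=1.4494
R=1: x+119/125x²=0 ⇒ x=−125/119=-1.0504; min R=1−1/(4·119/125)=0.7374>−1
Confirm numerically:
  x=-0.498: |R|=0.73810 <1
  x=-0.491: |R|=0.73851 <1
  x=-0.467: |R|=0.74062 <1
  x=-0.459: |R|=0.74157 <1
  x=-1.640: |R|=1.92050 >1
  x=-1.159: |R|=1.11980 >1
Interval (-1.0504, 0).

z* = -1.0504.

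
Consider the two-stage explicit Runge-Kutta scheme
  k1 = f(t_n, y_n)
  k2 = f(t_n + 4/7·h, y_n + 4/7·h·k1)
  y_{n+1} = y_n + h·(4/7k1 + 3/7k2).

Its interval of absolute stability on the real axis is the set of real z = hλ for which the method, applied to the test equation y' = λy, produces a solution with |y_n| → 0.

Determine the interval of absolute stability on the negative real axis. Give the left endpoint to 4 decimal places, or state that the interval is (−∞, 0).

Test eqn y'=λy, z=hλ:
  k1=λy_n ⇒ h·k1=z·y_n;  k2=λ(1+4/7z)y_n ⇒ h·k2=z(1+4/7z)y_n
  y_{n+1}/y_n = 1 + 4/7z + 3/7z(1+4/7z) = 1 + z + 12/49z²
  so R(z) = 1 + z + 12/49z².

Need |R(x)|<1, x<0.
x=-1.29: |R|=0.1175
R=1: x+12/49x²=0 ⇒ x=−49/12=-4.0833; min R=1−1/(4·12/49)=-0.0208>−1
Confirm numerically:
  x=-3.690: |R|=0.64456 <1
  x=-3.045: |R|=0.22570 <1
  x=-2.073: |R|=0.02059 <1
  x=-4.621: |R|=1.60846 >1
  x=-4.288: |R|=1.21493 >1
Stable set (-4.0833, 0).

z∈(-4.0833,0).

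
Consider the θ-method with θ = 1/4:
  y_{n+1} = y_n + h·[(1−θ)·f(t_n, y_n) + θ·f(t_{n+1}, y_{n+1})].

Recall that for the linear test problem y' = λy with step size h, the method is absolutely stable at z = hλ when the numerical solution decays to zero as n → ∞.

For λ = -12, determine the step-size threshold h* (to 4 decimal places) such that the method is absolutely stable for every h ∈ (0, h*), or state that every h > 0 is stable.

With y'=λy (z=hλ):
  y_{n+1} = y_n + z·[3/4·y_n + 1/4·y_{n+1}] ⇒ (1 − 1/4z)y_{n+1} = (1 + 3/4z)y_n
  R(z) = (1 + 3/4z)/(1 − 1/4z).

Need |R(x)|<1, x<0.
x=-0.86: |R|=0.2922
R=−1: 1+3/4x = −1+1/4x ⇒ -1/2x=2 ⇒ x=2/(-1/2)=-4.0000
Confirm numerically:
  x=-3.598: |R|=0.89418 <1
  x=-3.242: |R|=0.79067 <1
  x=-2.916: |R|=0.68652 <1
  x=-2.361: |R|=0.48467 <1
  x=-4.400: |R|=1.09524 >1
  x=-4.269: |R|=1.06506 >1
So |R|<1 on (-4.0000, 0).

(-4.0000,0); λ=-12 ⇒ h* = (4)/12 = 0.3333.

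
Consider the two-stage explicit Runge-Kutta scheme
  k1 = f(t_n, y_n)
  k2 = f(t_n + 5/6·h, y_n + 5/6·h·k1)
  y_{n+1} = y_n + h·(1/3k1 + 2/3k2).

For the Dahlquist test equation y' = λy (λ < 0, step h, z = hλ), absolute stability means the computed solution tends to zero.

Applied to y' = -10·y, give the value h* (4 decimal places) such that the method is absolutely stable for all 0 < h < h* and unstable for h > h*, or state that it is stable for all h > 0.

On y'=λy, z=hλ:
  k1=λy_n ⇒ h·k1=z·y_n;  k2=λ(1+5/6z)y_n ⇒ h·k2=z(1+5/6z)y_n
  y_{n+1}/y_n = 1 + 1/3z + 2/3z(1+5/6z) = 1 + z + 5/9z²
  R(z) = 1 + z + 5/9z².

Boundary: |R(x)|=1, x<0.
x=-0.91: |R|=0.5501
R=1: x+5/9x²=0 ⇒ x=−9/5=-1.8000; min R=1−1/(4·5/9)=0.5500>−1
Confirm numerically:
  x=-1.724: |R|=0.92721 <1
  x=-1.682: |R|=0.88974 <1
  x=-1.150: |R|=0.58472 <1
  x=-0.835: |R|=0.55235 <1
  x=-2.104: |R|=1.35534 >1
  x=-1.851: |R|=1.05245 >1
  x=-1.831: |R|=1.03153 >1
So |R|<1 on (-1.8000, 0).

(-1.8000,0); λ=-10 ⇒ h* = (9/5)/10 = 0.1800.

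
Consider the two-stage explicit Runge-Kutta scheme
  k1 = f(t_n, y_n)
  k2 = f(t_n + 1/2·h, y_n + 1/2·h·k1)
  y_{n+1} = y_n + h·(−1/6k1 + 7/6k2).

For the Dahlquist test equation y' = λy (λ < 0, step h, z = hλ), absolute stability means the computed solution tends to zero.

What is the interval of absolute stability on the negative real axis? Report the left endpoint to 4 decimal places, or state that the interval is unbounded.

On y'=λy, z=hλ:
  k1=λy_n ⇒ h·k1=z·y_n;  k2=λ(1+1/2z)y_n ⇒ h·k2=z(1+1/2z)y_n
  y_{n+1}/y_n = 1 − 1/6z + 7/6z(1+1/2z) = 1 + z + 7/12z²
  R(z) = 1 + z + 7/12z².

Need |R(x)|<1, x<0.
x=-0.82: |R|=0.5722
R=1: x+7/12x²=0 ⇒ x=−12/7=-1.7143; min R=1−1/(4·7/12)=0.5714>−1
Confirm numerically:
  x=-1.668: |R|=0.95496 <1
  x=-1.647: |R|=0.93536 <1
  x=-1.444: |R|=0.77233 <1
  x=-2.134: |R|=1.52247 >1
  x=-2.061: |R|=1.41684 >1
  x=-2.039: |R|=1.38622 >1
Interval (-1.7143, 0).

(-1.7143, 0).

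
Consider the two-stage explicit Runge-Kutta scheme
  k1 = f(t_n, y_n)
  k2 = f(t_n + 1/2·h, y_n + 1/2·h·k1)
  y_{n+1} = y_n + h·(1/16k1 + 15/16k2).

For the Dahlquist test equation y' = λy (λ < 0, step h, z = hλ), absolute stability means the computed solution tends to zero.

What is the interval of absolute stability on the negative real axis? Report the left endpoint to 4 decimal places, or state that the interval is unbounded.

On y'=λy, z=hλ:
  k1=λy_n ⇒ h·k1=z·y_n;  k2=λ(1+1/2z)y_n ⇒ h·k2=z(1+1/2z)y_n
  y_{n+1}/y_n = 1 + 1/16z + 15/16z(1+1/2z) = 1 + z + 15/32z²
  R(z) = 1 + z + 15/32z².

Need |R(x)|<1, x<0.
x=-0.6: |R|=0.5688
R=1: x+15/32x²=0 ⇒ x=−32/15=-2.1333; min R=1−1/(4·15/32)=0.4667>−1
Confirm numerically:
  x=-1.825: |R|=0.73623 <1
  x=-1.822: |R|=0.73410 <1
  x=-1.234: |R|=0.47979 <1
  x=-1.209: |R|=0.47616 <1
  x=-2.188: |R|=1.05607 >1
  x=-2.180: |R|=1.04769 >1
Stable set (-2.1333, 0).

z∈(-2.1333,0).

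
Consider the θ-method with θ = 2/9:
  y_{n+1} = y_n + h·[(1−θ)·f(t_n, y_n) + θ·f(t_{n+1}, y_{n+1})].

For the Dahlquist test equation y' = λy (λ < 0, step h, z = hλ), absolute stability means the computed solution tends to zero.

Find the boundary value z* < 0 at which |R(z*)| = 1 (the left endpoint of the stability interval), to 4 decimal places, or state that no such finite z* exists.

With y'=λy (z=hλ):
  y_{n+1} = y_n + z·[7/9·y_n + 2/9·y_{n+1}] ⇒ (1 − 2/9z)y_{n+1} = (1 + 7/9z)y_n
  R(z) = (1 + 7/9z)/(1 − 2/9z).

Need |R(x)|<1, x<0.
x=-1.36: |R|=0.0444
R=−1: 1+7/9x = −1+2/9x ⇒ -5/9x=2 ⇒ x=2/(-5/9)=-3.6000
Confirm numerically:
  x=-3.509: |R|=0.97159 <1
  x=-3.411: |R|=0.94027 <1
  x=-3.039: |R|=0.81397 <1
  x=-1.765: |R|=0.26776 <1
  x=-4.093: |R|=1.14343 >1
  x=-4.012: |R|=1.12101 >1
  x=-3.888: |R|=1.08584 >1
Stable set (-3.6000, 0).

left endpoint -3.6000.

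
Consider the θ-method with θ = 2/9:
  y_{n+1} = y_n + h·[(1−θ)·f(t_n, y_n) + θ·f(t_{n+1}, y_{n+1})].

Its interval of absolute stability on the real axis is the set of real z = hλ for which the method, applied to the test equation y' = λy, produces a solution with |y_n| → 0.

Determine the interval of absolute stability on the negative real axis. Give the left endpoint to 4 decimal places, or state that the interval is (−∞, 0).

On y'=λy, z=hλ:
  y_{n+1} = y_n + z·[7/9·y_n + 2/9·y_{n+1}] ⇒ (1 − 2/9z)y_{n+1} = (1 + 7/9z)y_n
  R(z) = (1 + 7/9z)/(1 − 2/9z).

Find x<0 with |R(x)|<1.
x=-0.66: |R|=0.4244
R=−1: 1+7/9x = −1+2/9x ⇒ -5/9x=2 ⇒ x=2/(-5/9)=-3.6000
Confirm numerically:
  x=-2.643: |R|=0.66506 <1
  x=-1.971: |R|=0.37065 <1
  x=-1.630: |R|=0.19657 <1
  x=-3.794: |R|=1.05848 >1
  x=-3.648: |R|=1.01473 >1
Stable set (-3.6000, 0).

(-3.6000, 0).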